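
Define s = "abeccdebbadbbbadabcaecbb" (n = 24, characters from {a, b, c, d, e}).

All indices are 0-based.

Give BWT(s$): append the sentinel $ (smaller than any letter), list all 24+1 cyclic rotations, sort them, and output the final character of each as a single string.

bd$bbcbbbcbedaabeecaacdab

rank  rotation                   last
    0  $abeccdebbadbbbadabcaecbb  b
    1  abcaecbb$abeccdebbadbbbad  d
    2  abeccdebbadbbbadabcaecbb$  $
    3  adabcaecbb$abeccdebbadbbb  b
    4  adbbbadabcaecbb$abeccdebb  b
    5  aecbb$abeccdebbadbbbadabc  c
    6  b$abeccdebbadbbbadabcaecb  b
    7  badabcaecbb$abeccdebbadbb  b
    8  badbbbadabcaecbb$abeccdeb  b
    9  bb$abeccdebbadbbbadabcaec  c
   10  bbadabcaecbb$abeccdebbadb  b
   11  bbadbbbadabcaecbb$abeccde  e
   12  bbbadabcaecbb$abeccdebbad  d
   13  bcaecbb$abeccdebbadbbbada  a
   14  beccdebbadbbbadabcaecbb$a  a
   15  caecbb$abeccdebbadbbbadab  b
   16  cbb$abeccdebbadbbbadabcae  e
   17  ccdebbadbbbadabcaecbb$abe  e
   18  cdebbadbbbadabcaecbb$abec  c
   19  dabcaecbb$abeccdebbadbbba  a
   20  dbbbadabcaecbb$abeccdebba  a
   21  debbadbbbadabcaecbb$abecc  c
   22  ebbadbbbadabcaecbb$abeccd  d
   23  ecbb$abeccdebbadbbbadabca  a
   24  eccdebbadbbbadabcaecbb$ab  b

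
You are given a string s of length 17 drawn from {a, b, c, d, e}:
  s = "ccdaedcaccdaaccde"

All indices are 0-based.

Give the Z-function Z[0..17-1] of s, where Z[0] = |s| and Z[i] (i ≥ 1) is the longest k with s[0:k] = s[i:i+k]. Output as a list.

[17, 1, 0, 0, 0, 0, 1, 0, 4, 1, 0, 0, 0, 3, 1, 0, 0]

Z[0]=17
i=1: i≥r, start 0; Z[1]=1 scan→box=[1,2)
i=2: i≥r, start 0; Z[2]=0
i=3: i≥r, start 0; Z[3]=0
i=4: i≥r, start 0; Z[4]=0
i=5: i≥r, start 0; Z[5]=0
i=6: i≥r, start 0; Z[6]=1 scan→box=[6,7)
i=7: i≥r, start 0; Z[7]=0
i=8: i≥r, start 0; Z[8]=4 scan→box=[8,12)
i=9: min(r-i=3, Z[1]=1)=1; Z[9]=1
i=10: min(r-i=2, Z[2]=0)=0; Z[10]=0
i=11: min(r-i=1, Z[3]=0)=0; Z[11]=0
i=12: i≥r, start 0; Z[12]=0
i=13: i≥r, start 0; Z[13]=3 scan→box=[13,16)
i=14: min(r-i=2, Z[1]=1)=1; Z[14]=1
i=15: min(r-i=1, Z[2]=0)=0; Z[15]=0
i=16: i≥r, start 0; Z[16]=0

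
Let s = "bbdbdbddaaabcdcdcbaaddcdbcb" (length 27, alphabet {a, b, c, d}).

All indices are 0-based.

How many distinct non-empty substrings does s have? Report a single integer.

337

rank→(start, suffix):
  0 → (8, 'aaabcdcdcbaaddcdbcb')
  1 → (9, 'aabcdcdcbaaddcdbcb')
  2 → (18, 'aaddcdbcb')
  3 → (10, 'abcdcdcbaaddcdbcb')
  4 → (19, 'addcdbcb')
  5 → (26, 'b')
  6 → (17, 'baaddcdbcb')
  7 → (0, 'bbdbdbddaaabcdcdcbaaddcdbcb')
  8 → (24, 'bcb')
  9 → (11, 'bcdcdcbaaddcdbcb')
  10 → (1, 'bdbdbddaaabcdcdcbaaddcdbcb')
  11 → (3, 'bdbddaaabcdcdcbaaddcdbcb')
  12 → (5, 'bddaaabcdcdcbaaddcdbcb')
  13 → (25, 'cb')
  14 → (16, 'cbaaddcdbcb')
  15 → (22, 'cdbcb')
  16 → (14, 'cdcbaaddcdbcb')
  17 → (12, 'cdcdcbaaddcdbcb')
  18 → (7, 'daaabcdcdcbaaddcdbcb')
  19 → (23, 'dbcb')
  20 → (2, 'dbdbddaaabcdcdcbaaddcdbcb')
  21 → (4, 'dbddaaabcdcdcbaaddcdbcb')
  22 → (15, 'dcbaaddcdbcb')
  23 → (21, 'dcdbcb')
  24 → (13, 'dcdcbaaddcdbcb')
  25 → (6, 'ddaaabcdcdcbaaddcdbcb')
  26 → (20, 'ddcdbcb')

SA = [8, 9, 18, 10, 19, 26, 17, 0, 24, 11, 1, 3, 5, 25, 16, 22, 14, 12, 7, 23, 2, 4, 15, 21, 13, 6, 20]
rank  pair      lcp
   1  s[8:],s[9:]  2  'aa'
   2  s[9:],s[18:]  2  'aa'
   3  s[18:],s[10:]  1  'a'
   4  s[10:],s[19:]  1  'a'
   5  s[19:],s[26:]  0  ''
   6  s[26:],s[17:]  1  'b'
   7  s[17:],s[0:]  1  'b'
   8  s[0:],s[24:]  1  'b'
   9  s[24:],s[11:]  2  'bc'
  10  s[11:],s[1:]  1  'b'
  11  s[1:],s[3:]  4  'bdbd'
  12  s[3:],s[5:]  2  'bd'
  13  s[5:],s[25:]  0  ''
  14  s[25:],s[16:]  2  'cb'
  15  s[16:],s[22:]  1  'c'
  16  s[22:],s[14:]  2  'cd'
  17  s[14:],s[12:]  3  'cdc'
  18  s[12:],s[7:]  0  ''
  19  s[7:],s[23:]  1  'd'
  20  s[23:],s[2:]  2  'db'
  21  s[2:],s[4:]  3  'dbd'
  22  s[4:],s[15:]  1  'd'
  23  s[15:],s[21:]  2  'dc'
  24  s[21:],s[13:]  3  'dcd'
  25  s[13:],s[6:]  1  'd'
  26  s[6:],s[20:]  2  'dd'

n(n+1)/2 = 27·28/2 = 378
Σ LCP = 0 + 2 + 2 + 1 + 1 + 0 + 1 + 1 + 1 + 2 + 1 + 4 + 2 + 0 + 2 + 1 + 2 + 3 + 0 + 1 + 2 + 3 + 1 + 2 + 3 + 1 + 2 = 41
distinct = 378 − 41 = 337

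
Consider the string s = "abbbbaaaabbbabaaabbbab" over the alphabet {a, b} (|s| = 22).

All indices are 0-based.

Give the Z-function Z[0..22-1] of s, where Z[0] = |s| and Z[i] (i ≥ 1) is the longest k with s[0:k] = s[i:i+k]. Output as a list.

Z[0]=22
i=1: i≥r, start 0; Z[1]=0
i=2: i≥r, start 0; Z[2]=0
i=3: i≥r, start 0; Z[3]=0
i=4: i≥r, start 0; Z[4]=0
i=5: i≥r, start 0; Z[5]=1 grow→box=[5,6)
i=6: i≥r, start 0; Z[6]=1 grow→box=[6,7)
i=7: i≥r, start 0; Z[7]=1 grow→box=[7,8)
i=8: i≥r, start 0; Z[8]=4 grow→box=[8,12)
i=9: min(r-i=3, Z[1]=0)=0; Z[9]=0
i=10: min(r-i=2, Z[2]=0)=0; Z[10]=0
i=11: min(r-i=1, Z[3]=0)=0; Z[11]=0
i=12: i≥r, start 0; Z[12]=2 grow→box=[12,14)
i=13: min(r-i=1, Z[1]=0)=0; Z[13]=0
i=14: i≥r, start 0; Z[14]=1 grow→box=[14,15)
i=15: i≥r, start 0; Z[15]=1 grow→box=[15,16)
i=16: i≥r, start 0; Z[16]=4 grow→box=[16,20)
i=17: min(r-i=3, Z[1]=0)=0; Z[17]=0
i=18: min(r-i=2, Z[2]=0)=0; Z[18]=0
i=19: min(r-i=1, Z[3]=0)=0; Z[19]=0
i=20: i≥r, start 0; Z[20]=2 grow→box=[20,22)
i=21: min(r-i=1, Z[1]=0)=0; Z[21]=0

[22, 0, 0, 0, 0, 1, 1, 1, 4, 0, 0, 0, 2, 0, 1, 1, 4, 0, 0, 0, 2, 0]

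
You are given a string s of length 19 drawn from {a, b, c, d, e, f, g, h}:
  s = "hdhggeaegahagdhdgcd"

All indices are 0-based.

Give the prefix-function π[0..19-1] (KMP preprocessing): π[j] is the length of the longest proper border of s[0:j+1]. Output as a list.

[0, 0, 1, 0, 0, 0, 0, 0, 0, 0, 1, 0, 0, 0, 1, 2, 0, 0, 0]

π[0] = 0
j=1 s[j]='d': π[1]=0 (border '')
j=2 s[j]='h': π[2]=1 (border 'h')
j=3 s[j]='g': k: 1→0; π[3]=0 (border '')
j=4 s[j]='g': π[4]=0 (border '')
j=5 s[j]='e': π[5]=0 (border '')
j=6 s[j]='a': π[6]=0 (border '')
j=7 s[j]='e': π[7]=0 (border '')
j=8 s[j]='g': π[8]=0 (border '')
j=9 s[j]='a': π[9]=0 (border '')
j=10 s[j]='h': π[10]=1 (border 'h')
j=11 s[j]='a': k: 1→0; π[11]=0 (border '')
j=12 s[j]='g': π[12]=0 (border '')
j=13 s[j]='d': π[13]=0 (border '')
j=14 s[j]='h': π[14]=1 (border 'h')
j=15 s[j]='d': π[15]=2 (border 'hd')
j=16 s[j]='g': k: 2→0; π[16]=0 (border '')
j=17 s[j]='c': π[17]=0 (border '')
j=18 s[j]='d': π[18]=0 (border '')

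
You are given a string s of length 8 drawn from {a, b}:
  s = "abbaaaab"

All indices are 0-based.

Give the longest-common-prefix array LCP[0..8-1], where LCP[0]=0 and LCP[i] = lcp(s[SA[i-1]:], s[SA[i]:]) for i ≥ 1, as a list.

[0, 3, 2, 1, 2, 0, 1, 1]

rank→(start, suffix):
  0 → (3, 'aaaab')
  1 → (4, 'aaab')
  2 → (5, 'aab')
  3 → (6, 'ab')
  4 → (0, 'abbaaaab')
  5 → (7, 'b')
  6 → (2, 'baaaab')
  7 → (1, 'bbaaaab')

SA = [3, 4, 5, 6, 0, 7, 2, 1]
rank  pair      lcp
   1  s[3:],s[4:]  3  'aaa'
   2  s[4:],s[5:]  2  'aa'
   3  s[5:],s[6:]  1  'a'
   4  s[6:],s[0:]  2  'ab'
   5  s[0:],s[7:]  0  ''
   6  s[7:],s[2:]  1  'b'
   7  s[2:],s[1:]  1  'b'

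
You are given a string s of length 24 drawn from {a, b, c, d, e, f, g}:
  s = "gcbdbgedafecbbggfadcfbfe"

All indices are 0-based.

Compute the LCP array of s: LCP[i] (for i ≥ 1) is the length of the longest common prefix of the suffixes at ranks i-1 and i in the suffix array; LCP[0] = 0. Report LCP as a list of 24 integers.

sorted suffixes:
  #0 SA[0]=17  'adcfbfe'
  #1 SA[1]=8  'afecbbggfadcfbfe'
  #2 SA[2]=12  'bbggfadcfbfe'
  #3 SA[3]=2  'bdbgedafecbbggfadcfbfe'
  #4 SA[4]=21  'bfe'
  #5 SA[5]=4  'bgedafecbbggfadcfbfe'
  #6 SA[6]=13  'bggfadcfbfe'
  #7 SA[7]=11  'cbbggfadcfbfe'
  #8 SA[8]=1  'cbdbgedafecbbggfadcfbfe'
  #9 SA[9]=19  'cfbfe'
  #10 SA[10]=7  'dafecbbggfadcfbfe'
  #11 SA[11]=3  'dbgedafecbbggfadcfbfe'
  #12 SA[12]=18  'dcfbfe'
  #13 SA[13]=23  'e'
  #14 SA[14]=10  'ecbbggfadcfbfe'
  #15 SA[15]=6  'edafecbbggfadcfbfe'
  #16 SA[16]=16  'fadcfbfe'
  #17 SA[17]=20  'fbfe'
  #18 SA[18]=22  'fe'
  #19 SA[19]=9  'fecbbggfadcfbfe'
  #20 SA[20]=0  'gcbdbgedafecbbggfadcfbfe'
  #21 SA[21]=5  'gedafecbbggfadcfbfe'
  #22 SA[22]=15  'gfadcfbfe'
  #23 SA[23]=14  'ggfadcfbfe'

SA = [17, 8, 12, 2, 21, 4, 13, 11, 1, 19, 7, 3, 18, 23, 10, 6, 16, 20, 22, 9, 0, 5, 15, 14]
i: (SA[i-1],SA[i]) lcp shared
  1: (17,8) 1 'a'
  2: (8,12) 0 ''
  3: (12,2) 1 'b'
  4: (2,21) 1 'b'
  5: (21,4) 1 'b'
  6: (4,13) 2 'bg'
  7: (13,11) 0 ''
  8: (11,1) 2 'cb'
  9: (1,19) 1 'c'
  10: (19,7) 0 ''
  11: (7,3) 1 'd'
  12: (3,18) 1 'd'
  13: (18,23) 0 ''
  14: (23,10) 1 'e'
  15: (10,6) 1 'e'
  16: (6,16) 0 ''
  17: (16,20) 1 'f'
  18: (20,22) 1 'f'
  19: (22,9) 2 'fe'
  20: (9,0) 0 ''
  21: (0,5) 1 'g'
  22: (5,15) 1 'g'
  23: (15,14) 1 'g'

[0, 1, 0, 1, 1, 1, 2, 0, 2, 1, 0, 1, 1, 0, 1, 1, 0, 1, 1, 2, 0, 1, 1, 1]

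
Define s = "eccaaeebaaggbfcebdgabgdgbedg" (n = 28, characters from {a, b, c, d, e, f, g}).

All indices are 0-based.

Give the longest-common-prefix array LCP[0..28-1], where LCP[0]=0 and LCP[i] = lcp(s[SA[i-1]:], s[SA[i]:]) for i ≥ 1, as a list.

sorted suffixes:
  #0 SA[0]=3  'aaeebaaggbfcebdgabgdgbedg'
  #1 SA[1]=8  'aaggbfcebdgabgdgbedg'
  #2 SA[2]=19  'abgdgbedg'
  #3 SA[3]=4  'aeebaaggbfcebdgabgdgbedg'
  #4 SA[4]=9  'aggbfcebdgabgdgbedg'
  #5 SA[5]=7  'baaggbfcebdgabgdgbedg'
  #6 SA[6]=16  'bdgabgdgbedg'
  #7 SA[7]=24  'bedg'
  #8 SA[8]=12  'bfcebdgabgdgbedg'
  #9 SA[9]=20  'bgdgbedg'
  #10 SA[10]=2  'caaeebaaggbfcebdgabgdgbedg'
  #11 SA[11]=1  'ccaaeebaaggbfcebdgabgdgbedg'
  #12 SA[12]=14  'cebdgabgdgbedg'
  #13 SA[13]=26  'dg'
  #14 SA[14]=17  'dgabgdgbedg'
  #15 SA[15]=22  'dgbedg'
  #16 SA[16]=6  'ebaaggbfcebdgabgdgbedg'
  #17 SA[17]=15  'ebdgabgdgbedg'
  #18 SA[18]=0  'eccaaeebaaggbfcebdgabgdgbedg'
  #19 SA[19]=25  'edg'
  #20 SA[20]=5  'eebaaggbfcebdgabgdgbedg'
  #21 SA[21]=13  'fcebdgabgdgbedg'
  #22 SA[22]=27  'g'
  #23 SA[23]=18  'gabgdgbedg'
  #24 SA[24]=23  'gbedg'
  #25 SA[25]=11  'gbfcebdgabgdgbedg'
  #26 SA[26]=21  'gdgbedg'
  #27 SA[27]=10  'ggbfcebdgabgdgbedg'

SA = [3, 8, 19, 4, 9, 7, 16, 24, 12, 20, 2, 1, 14, 26, 17, 22, 6, 15, 0, 25, 5, 13, 27, 18, 23, 11, 21, 10]
[i] adj suffixes → lcp
  [1] 3/8 → 2 ('aa')
  [2] 8/19 → 1 ('a')
  [3] 19/4 → 1 ('a')
  [4] 4/9 → 1 ('a')
  [5] 9/7 → 0 ('')
  [6] 7/16 → 1 ('b')
  [7] 16/24 → 1 ('b')
  [8] 24/12 → 1 ('b')
  [9] 12/20 → 1 ('b')
  [10] 20/2 → 0 ('')
  [11] 2/1 → 1 ('c')
  [12] 1/14 → 1 ('c')
  [13] 14/26 → 0 ('')
  [14] 26/17 → 2 ('dg')
  [15] 17/22 → 2 ('dg')
  [16] 22/6 → 0 ('')
  [17] 6/15 → 2 ('eb')
  [18] 15/0 → 1 ('e')
  [19] 0/25 → 1 ('e')
  [20] 25/5 → 1 ('e')
  [21] 5/13 → 0 ('')
  [22] 13/27 → 0 ('')
  [23] 27/18 → 1 ('g')
  [24] 18/23 → 1 ('g')
  [25] 23/11 → 2 ('gb')
  [26] 11/21 → 1 ('g')
  [27] 21/10 → 1 ('g')

[0, 2, 1, 1, 1, 0, 1, 1, 1, 1, 0, 1, 1, 0, 2, 2, 0, 2, 1, 1, 1, 0, 0, 1, 1, 2, 1, 1]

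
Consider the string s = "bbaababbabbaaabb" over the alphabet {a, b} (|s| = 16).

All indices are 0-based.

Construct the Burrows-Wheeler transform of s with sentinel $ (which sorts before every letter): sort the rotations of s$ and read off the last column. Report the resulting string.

bbbaaabbbbbbaaa$a

rank  rotation           last
    0  $bbaababbabbaaabb  b
    1  aaabb$bbaababbabb  b
    2  aababbabbaaabb$bb  b
    3  aabb$bbaababbabba  a
    4  ababbabbaaabb$bba  a
    5  abb$bbaababbabbaa  a
    6  abbaaabb$bbaababb  b
    7  abbabbaaabb$bbaab  b
    8  b$bbaababbabbaaab  b
    9  baaabb$bbaababbab  b
   10  baababbabbaaabb$b  b
   11  babbaaabb$bbaabab  b
   12  babbabbaaabb$bbaa  a
   13  bb$bbaababbabbaaa  a
   14  bbaaabb$bbaababba  a
   15  bbaababbabbaaabb$  $
   16  bbabbaaabb$bbaaba  a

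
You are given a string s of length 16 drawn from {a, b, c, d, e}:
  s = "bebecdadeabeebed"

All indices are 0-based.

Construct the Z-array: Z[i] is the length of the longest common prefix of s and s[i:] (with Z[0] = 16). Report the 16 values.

Z[0]=16
i=1: outside box; Z[1]=0
i=2: outside box; Z[2]=2 extend→box=[2,4)
i=3: min(r-i=1, Z[1]=0)=0; Z[3]=0
i=4: outside box; Z[4]=0
i=5: outside box; Z[5]=0
i=6: outside box; Z[6]=0
i=7: outside box; Z[7]=0
i=8: outside box; Z[8]=0
i=9: outside box; Z[9]=0
i=10: outside box; Z[10]=2 extend→box=[10,12)
i=11: min(r-i=1, Z[1]=0)=0; Z[11]=0
i=12: outside box; Z[12]=0
i=13: outside box; Z[13]=2 extend→box=[13,15)
i=14: min(r-i=1, Z[1]=0)=0; Z[14]=0
i=15: outside box; Z[15]=0

[16, 0, 2, 0, 0, 0, 0, 0, 0, 0, 2, 0, 0, 2, 0, 0]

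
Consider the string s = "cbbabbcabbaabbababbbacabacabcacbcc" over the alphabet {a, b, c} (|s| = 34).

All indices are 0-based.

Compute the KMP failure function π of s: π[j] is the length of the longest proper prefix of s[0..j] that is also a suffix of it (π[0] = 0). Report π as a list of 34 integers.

π[0] = 0
j=1 s[j]='b': π[1]=0 (border '')
j=2 s[j]='b': π[2]=0 (border '')
j=3 s[j]='a': π[3]=0 (border '')
j=4 s[j]='b': π[4]=0 (border '')
j=5 s[j]='b': π[5]=0 (border '')
j=6 s[j]='c': π[6]=1 (border 'c')
j=7 s[j]='a': k: 1→0; π[7]=0 (border '')
j=8 s[j]='b': π[8]=0 (border '')
j=9 s[j]='b': π[9]=0 (border '')
j=10 s[j]='a': π[10]=0 (border '')
j=11 s[j]='a': π[11]=0 (border '')
j=12 s[j]='b': π[12]=0 (border '')
j=13 s[j]='b': π[13]=0 (border '')
j=14 s[j]='a': π[14]=0 (border '')
j=15 s[j]='b': π[15]=0 (border '')
j=16 s[j]='a': π[16]=0 (border '')
j=17 s[j]='b': π[17]=0 (border '')
j=18 s[j]='b': π[18]=0 (border '')
j=19 s[j]='b': π[19]=0 (border '')
j=20 s[j]='a': π[20]=0 (border '')
j=21 s[j]='c': π[21]=1 (border 'c')
j=22 s[j]='a': k: 1→0; π[22]=0 (border '')
j=23 s[j]='b': π[23]=0 (border '')
j=24 s[j]='a': π[24]=0 (border '')
j=25 s[j]='c': π[25]=1 (border 'c')
j=26 s[j]='a': k: 1→0; π[26]=0 (border '')
j=27 s[j]='b': π[27]=0 (border '')
j=28 s[j]='c': π[28]=1 (border 'c')
j=29 s[j]='a': k: 1→0; π[29]=0 (border '')
j=30 s[j]='c': π[30]=1 (border 'c')
j=31 s[j]='b': π[31]=2 (border 'cb')
j=32 s[j]='c': k: 2→0; π[32]=1 (border 'c')
j=33 s[j]='c': k: 1→0; π[33]=1 (border 'c')

[0, 0, 0, 0, 0, 0, 1, 0, 0, 0, 0, 0, 0, 0, 0, 0, 0, 0, 0, 0, 0, 1, 0, 0, 0, 1, 0, 0, 1, 0, 1, 2, 1, 1]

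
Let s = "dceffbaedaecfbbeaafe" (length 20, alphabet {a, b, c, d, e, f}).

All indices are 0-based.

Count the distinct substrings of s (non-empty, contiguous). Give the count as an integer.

rank→(start, suffix):
  0 → (16, 'aafe')
  1 → (9, 'aecfbbeaafe')
  2 → (6, 'aedaecfbbeaafe')
  3 → (17, 'afe')
  4 → (5, 'baedaecfbbeaafe')
  5 → (13, 'bbeaafe')
  6 → (14, 'beaafe')
  7 → (1, 'ceffbaedaecfbbeaafe')
  8 → (11, 'cfbbeaafe')
  9 → (8, 'daecfbbeaafe')
  10 → (0, 'dceffbaedaecfbbeaafe')
  11 → (19, 'e')
  12 → (15, 'eaafe')
  13 → (10, 'ecfbbeaafe')
  14 → (7, 'edaecfbbeaafe')
  15 → (2, 'effbaedaecfbbeaafe')
  16 → (4, 'fbaedaecfbbeaafe')
  17 → (12, 'fbbeaafe')
  18 → (18, 'fe')
  19 → (3, 'ffbaedaecfbbeaafe')

SA = [16, 9, 6, 17, 5, 13, 14, 1, 11, 8, 0, 19, 15, 10, 7, 2, 4, 12, 18, 3]
i: (SA[i-1],SA[i]) lcp shared
  1: (16,9) 1 'a'
  2: (9,6) 2 'ae'
  3: (6,17) 1 'a'
  4: (17,5) 0 ''
  5: (5,13) 1 'b'
  6: (13,14) 1 'b'
  7: (14,1) 0 ''
  8: (1,11) 1 'c'
  9: (11,8) 0 ''
  10: (8,0) 1 'd'
  11: (0,19) 0 ''
  12: (19,15) 1 'e'
  13: (15,10) 1 'e'
  14: (10,7) 1 'e'
  15: (7,2) 1 'e'
  16: (2,4) 0 ''
  17: (4,12) 2 'fb'
  18: (12,18) 1 'f'
  19: (18,3) 1 'f'

n(n+1)/2 = 20·21/2 = 210
Σ LCP = 0 + 1 + 2 + 1 + 0 + 1 + 1 + 0 + 1 + 0 + 1 + 0 + 1 + 1 + 1 + 1 + 0 + 2 + 1 + 1 = 16
distinct = 210 − 16 = 194

194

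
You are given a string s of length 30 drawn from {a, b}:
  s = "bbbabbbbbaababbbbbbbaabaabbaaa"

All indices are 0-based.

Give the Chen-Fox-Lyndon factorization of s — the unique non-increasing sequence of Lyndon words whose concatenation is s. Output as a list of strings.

["b", "b", "b", "abbbbb", "aababbbbbbb", "aabaabb", "a", "a", "a"]

emit factor 1: 'b' (i=0, period=1)
emit factor 2: 'b' (i=1, period=1)
emit factor 3: 'b' (i=2, period=1)
emit factor 4: 'abbbbb' (i=3, period=6)
emit factor 5: 'aababbbbbbb' (i=9, period=11)
emit factor 6: 'aabaabb' (i=20, period=7)
emit factor 7: 'a' (i=27, period=1)
emit factor 8: 'a' (i=28, period=1)
emit factor 9: 'a' (i=29, period=1)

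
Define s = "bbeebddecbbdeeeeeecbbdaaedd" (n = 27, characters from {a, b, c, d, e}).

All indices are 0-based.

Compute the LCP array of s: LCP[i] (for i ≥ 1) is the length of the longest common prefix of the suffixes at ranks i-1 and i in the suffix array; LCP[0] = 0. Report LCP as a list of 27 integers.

[0, 1, 0, 3, 2, 1, 2, 2, 1, 0, 4, 0, 1, 1, 2, 1, 2, 0, 1, 5, 1, 1, 2, 2, 3, 4, 5]

rank | idx | suffix
   0 |  22 | aaedd
   1 |  23 | aedd
   2 |  19 | bbdaaedd
   3 |   9 | bbdeeeeeecbbdaaedd
   4 |   0 | bbeebddecbbdeeeeeecbbdaaedd
   5 |  20 | bdaaedd
   6 |   4 | bddecbbdeeeeeecbbdaaedd
   7 |  10 | bdeeeeeecbbdaaedd
   8 |   1 | beebddecbbdeeeeeecbbdaaedd
   9 |  18 | cbbdaaedd
  10 |   8 | cbbdeeeeeecbbdaaedd
  11 |  26 | d
  12 |  21 | daaedd
  13 |  25 | dd
  14 |   5 | ddecbbdeeeeeecbbdaaedd
  15 |   6 | decbbdeeeeeecbbdaaedd
  16 |  11 | deeeeeecbbdaaedd
  17 |   3 | ebddecbbdeeeeeecbbdaaedd
  18 |  17 | ecbbdaaedd
  19 |   7 | ecbbdeeeeeecbbdaaedd
  20 |  24 | edd
  21 |   2 | eebddecbbdeeeeeecbbdaaedd
  22 |  16 | eecbbdaaedd
  23 |  15 | eeecbbdaaedd
  24 |  14 | eeeecbbdaaedd
  25 |  13 | eeeeecbbdaaedd
  26 |  12 | eeeeeecbbdaaedd

SA = [22, 23, 19, 9, 0, 20, 4, 10, 1, 18, 8, 26, 21, 25, 5, 6, 11, 3, 17, 7, 24, 2, 16, 15, 14, 13, 12]
[i] adj suffixes → lcp
  [1] 22/23 → 1 ('a')
  [2] 23/19 → 0 ('')
  [3] 19/9 → 3 ('bbd')
  [4] 9/0 → 2 ('bb')
  [5] 0/20 → 1 ('b')
  [6] 20/4 → 2 ('bd')
  [7] 4/10 → 2 ('bd')
  [8] 10/1 → 1 ('b')
  [9] 1/18 → 0 ('')
  [10] 18/8 → 4 ('cbbd')
  [11] 8/26 → 0 ('')
  [12] 26/21 → 1 ('d')
  [13] 21/25 → 1 ('d')
  [14] 25/5 → 2 ('dd')
  [15] 5/6 → 1 ('d')
  [16] 6/11 → 2 ('de')
  [17] 11/3 → 0 ('')
  [18] 3/17 → 1 ('e')
  [19] 17/7 → 5 ('ecbbd')
  [20] 7/24 → 1 ('e')
  [21] 24/2 → 1 ('e')
  [22] 2/16 → 2 ('ee')
  [23] 16/15 → 2 ('ee')
  [24] 15/14 → 3 ('eee')
  [25] 14/13 → 4 ('eeee')
  [26] 13/12 → 5 ('eeeee')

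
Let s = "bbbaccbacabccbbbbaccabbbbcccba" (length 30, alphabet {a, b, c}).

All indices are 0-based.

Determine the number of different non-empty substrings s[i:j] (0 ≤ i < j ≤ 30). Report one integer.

396

rank | idx | suffix
   0 |  29 | a
   1 |  20 | abbbbcccba
   2 |   9 | abccbbbbaccabbbbcccba
   3 |   7 | acabccbbbbaccabbbbcccba
   4 |  17 | accabbbbcccba
   5 |   3 | accbacabccbbbbaccabbbbcccba
   6 |  28 | ba
   7 |   6 | bacabccbbbbaccabbbbcccba
   8 |  16 | baccabbbbcccba
   9 |   2 | baccbacabccbbbbaccabbbbcccba
  10 |  15 | bbaccabbbbcccba
  11 |   1 | bbaccbacabccbbbbaccabbbbcccba
  12 |  14 | bbbaccabbbbcccba
  13 |   0 | bbbaccbacabccbbbbaccabbbbcccba
  14 |  13 | bbbbaccabbbbcccba
  15 |  21 | bbbbcccba
  16 |  22 | bbbcccba
  17 |  23 | bbcccba
  18 |  10 | bccbbbbaccabbbbcccba
  19 |  24 | bcccba
  20 |  19 | cabbbbcccba
  21 |   8 | cabccbbbbaccabbbbcccba
  22 |  27 | cba
  23 |   5 | cbacabccbbbbaccabbbbcccba
  24 |  12 | cbbbbaccabbbbcccba
  25 |  18 | ccabbbbcccba
  26 |  26 | ccba
  27 |   4 | ccbacabccbbbbaccabbbbcccba
  28 |  11 | ccbbbbaccabbbbcccba
  29 |  25 | cccba

SA = [29, 20, 9, 7, 17, 3, 28, 6, 16, 2, 15, 1, 14, 0, 13, 21, 22, 23, 10, 24, 19, 8, 27, 5, 12, 18, 26, 4, 11, 25]
i: (SA[i-1],SA[i]) lcp shared
  1: (29,20) 1 'a'
  2: (20,9) 2 'ab'
  3: (9,7) 1 'a'
  4: (7,17) 2 'ac'
  5: (17,3) 3 'acc'
  6: (3,28) 0 ''
  7: (28,6) 2 'ba'
  8: (6,16) 3 'bac'
  9: (16,2) 4 'bacc'
  10: (2,15) 1 'b'
  11: (15,1) 5 'bbacc'
  12: (1,14) 2 'bb'
  13: (14,0) 6 'bbbacc'
  14: (0,13) 3 'bbb'
  15: (13,21) 4 'bbbb'
  16: (21,22) 3 'bbb'
  17: (22,23) 2 'bb'
  18: (23,10) 1 'b'
  19: (10,24) 3 'bcc'
  20: (24,19) 0 ''
  21: (19,8) 3 'cab'
  22: (8,27) 1 'c'
  23: (27,5) 3 'cba'
  24: (5,12) 2 'cb'
  25: (12,18) 1 'c'
  26: (18,26) 2 'cc'
  27: (26,4) 4 'ccba'
  28: (4,11) 3 'ccb'
  29: (11,25) 2 'cc'

n(n+1)/2 = 30·31/2 = 465
Σ LCP = 0 + 1 + 2 + 1 + 2 + 3 + 0 + 2 + 3 + 4 + 1 + 5 + 2 + 6 + 3 + 4 + 3 + 2 + 1 + 3 + 0 + 3 + 1 + 3 + 2 + 1 + 2 + 4 + 3 + 2 = 69
distinct = 465 − 69 = 396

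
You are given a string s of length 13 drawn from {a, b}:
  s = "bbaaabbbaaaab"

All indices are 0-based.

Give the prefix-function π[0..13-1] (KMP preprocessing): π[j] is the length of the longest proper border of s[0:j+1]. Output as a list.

[0, 1, 0, 0, 0, 1, 2, 2, 3, 4, 5, 0, 1]

π[0] = 0
j=1 s[j]='b': π[1]=1 (border 'b')
j=2 s[j]='a': k: 1→0; π[2]=0 (border '')
j=3 s[j]='a': π[3]=0 (border '')
j=4 s[j]='a': π[4]=0 (border '')
j=5 s[j]='b': π[5]=1 (border 'b')
j=6 s[j]='b': π[6]=2 (border 'bb')
j=7 s[j]='b': k: 2→1; π[7]=2 (border 'bb')
j=8 s[j]='a': π[8]=3 (border 'bba')
j=9 s[j]='a': π[9]=4 (border 'bbaa')
j=10 s[j]='a': π[10]=5 (border 'bbaaa')
j=11 s[j]='a': k: 5→0; π[11]=0 (border '')
j=12 s[j]='b': π[12]=1 (border 'b')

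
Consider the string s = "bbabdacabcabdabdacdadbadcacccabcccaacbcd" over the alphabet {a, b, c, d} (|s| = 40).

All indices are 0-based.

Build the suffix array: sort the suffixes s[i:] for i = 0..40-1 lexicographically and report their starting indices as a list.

[34, 7, 29, 10, 2, 13, 5, 35, 25, 16, 19, 22, 1, 21, 0, 8, 30, 37, 11, 3, 14, 33, 6, 28, 9, 24, 36, 32, 27, 31, 26, 38, 17, 39, 12, 4, 15, 18, 20, 23]

sorted suffixes:
  #0 SA[0]=34  'aacbcd'
  #1 SA[1]=7  'abcabdabdacdadbadcacccabcccaacbcd'
  #2 SA[2]=29  'abcccaacbcd'
  #3 SA[3]=10  'abdabdacdadbadcacccabcccaacbcd'
  #4 SA[4]=2  'abdacabcabdabdacdadbadcacccabcccaacbcd'
  #5 SA[5]=13  'abdacdadbadcacccabcccaacbcd'
  #6 SA[6]=5  'acabcabdabdacdadbadcacccabcccaacbcd'
  #7 SA[7]=35  'acbcd'
  #8 SA[8]=25  'acccabcccaacbcd'
  #9 SA[9]=16  'acdadbadcacccabcccaacbcd'
  #10 SA[10]=19  'adbadcacccabcccaacbcd'
  #11 SA[11]=22  'adcacccabcccaacbcd'
  #12 SA[12]=1  'babdacabcabdabdacdadbadcacccabcccaacbcd'
  #13 SA[13]=21  'badcacccabcccaacbcd'
  #14 SA[14]=0  'bbabdacabcabdabdacdadbadcacccabcccaacbcd'
  #15 SA[15]=8  'bcabdabdacdadbadcacccabcccaacbcd'
  #16 SA[16]=30  'bcccaacbcd'
  #17 SA[17]=37  'bcd'
  #18 SA[18]=11  'bdabdacdadbadcacccabcccaacbcd'
  #19 SA[19]=3  'bdacabcabdabdacdadbadcacccabcccaacbcd'
  #20 SA[20]=14  'bdacdadbadcacccabcccaacbcd'
  #21 SA[21]=33  'caacbcd'
  #22 SA[22]=6  'cabcabdabdacdadbadcacccabcccaacbcd'
  #23 SA[23]=28  'cabcccaacbcd'
  #24 SA[24]=9  'cabdabdacdadbadcacccabcccaacbcd'
  #25 SA[25]=24  'cacccabcccaacbcd'
  #26 SA[26]=36  'cbcd'
  #27 SA[27]=32  'ccaacbcd'
  #28 SA[28]=27  'ccabcccaacbcd'
  #29 SA[29]=31  'cccaacbcd'
  #30 SA[30]=26  'cccabcccaacbcd'
  #31 SA[31]=38  'cd'
  #32 SA[32]=17  'cdadbadcacccabcccaacbcd'
  #33 SA[33]=39  'd'
  #34 SA[34]=12  'dabdacdadbadcacccabcccaacbcd'
  #35 SA[35]=4  'dacabcabdabdacdadbadcacccabcccaacbcd'
  #36 SA[36]=15  'dacdadbadcacccabcccaacbcd'
  #37 SA[37]=18  'dadbadcacccabcccaacbcd'
  #38 SA[38]=20  'dbadcacccabcccaacbcd'
  #39 SA[39]=23  'dcacccabcccaacbcd'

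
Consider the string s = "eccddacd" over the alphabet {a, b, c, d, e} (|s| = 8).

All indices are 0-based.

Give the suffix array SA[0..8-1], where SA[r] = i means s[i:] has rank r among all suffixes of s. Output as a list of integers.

rank | idx | suffix
   0 |   5 | acd
   1 |   1 | ccddacd
   2 |   6 | cd
   3 |   2 | cddacd
   4 |   7 | d
   5 |   4 | dacd
   6 |   3 | ddacd
   7 |   0 | eccddacd

[5, 1, 6, 2, 7, 4, 3, 0]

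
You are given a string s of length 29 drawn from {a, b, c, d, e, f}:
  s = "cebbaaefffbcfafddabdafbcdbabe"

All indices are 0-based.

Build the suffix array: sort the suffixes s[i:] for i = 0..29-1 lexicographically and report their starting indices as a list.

sorted suffixes:
  #0 SA[0]=4  'aaefffbcfafddabdafbcdbabe'
  #1 SA[1]=17  'abdafbcdbabe'
  #2 SA[2]=26  'abe'
  #3 SA[3]=5  'aefffbcfafddabdafbcdbabe'
  #4 SA[4]=20  'afbcdbabe'
  #5 SA[5]=13  'afddabdafbcdbabe'
  #6 SA[6]=3  'baaefffbcfafddabdafbcdbabe'
  #7 SA[7]=25  'babe'
  #8 SA[8]=2  'bbaaefffbcfafddabdafbcdbabe'
  #9 SA[9]=22  'bcdbabe'
  #10 SA[10]=10  'bcfafddabdafbcdbabe'
  #11 SA[11]=18  'bdafbcdbabe'
  #12 SA[12]=27  'be'
  #13 SA[13]=23  'cdbabe'
  #14 SA[14]=0  'cebbaaefffbcfafddabdafbcdbabe'
  #15 SA[15]=11  'cfafddabdafbcdbabe'
  #16 SA[16]=16  'dabdafbcdbabe'
  #17 SA[17]=19  'dafbcdbabe'
  #18 SA[18]=24  'dbabe'
  #19 SA[19]=15  'ddabdafbcdbabe'
  #20 SA[20]=28  'e'
  #21 SA[21]=1  'ebbaaefffbcfafddabdafbcdbabe'
  #22 SA[22]=6  'efffbcfafddabdafbcdbabe'
  #23 SA[23]=12  'fafddabdafbcdbabe'
  #24 SA[24]=21  'fbcdbabe'
  #25 SA[25]=9  'fbcfafddabdafbcdbabe'
  #26 SA[26]=14  'fddabdafbcdbabe'
  #27 SA[27]=8  'ffbcfafddabdafbcdbabe'
  #28 SA[28]=7  'fffbcfafddabdafbcdbabe'

[4, 17, 26, 5, 20, 13, 3, 25, 2, 22, 10, 18, 27, 23, 0, 11, 16, 19, 24, 15, 28, 1, 6, 12, 21, 9, 14, 8, 7]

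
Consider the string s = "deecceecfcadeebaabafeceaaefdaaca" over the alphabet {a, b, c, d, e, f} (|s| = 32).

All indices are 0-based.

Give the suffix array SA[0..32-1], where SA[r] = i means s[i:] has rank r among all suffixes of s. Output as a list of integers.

[31, 15, 28, 23, 16, 29, 10, 24, 18, 14, 17, 30, 9, 3, 21, 4, 7, 27, 11, 0, 22, 13, 2, 20, 6, 12, 1, 5, 25, 8, 26, 19]

sorted suffixes:
  #0 SA[0]=31  'a'
  #1 SA[1]=15  'aabafeceaaefdaaca'
  #2 SA[2]=28  'aaca'
  #3 SA[3]=23  'aaefdaaca'
  #4 SA[4]=16  'abafeceaaefdaaca'
  #5 SA[5]=29  'aca'
  #6 SA[6]=10  'adeebaabafeceaaefdaaca'
  #7 SA[7]=24  'aefdaaca'
  #8 SA[8]=18  'afeceaaefdaaca'
  #9 SA[9]=14  'baabafeceaaefdaaca'
  #10 SA[10]=17  'bafeceaaefdaaca'
  #11 SA[11]=30  'ca'
  #12 SA[12]=9  'cadeebaabafeceaaefdaaca'
  #13 SA[13]=3  'cceecfcadeebaabafeceaaefdaaca'
  #14 SA[14]=21  'ceaaefdaaca'
  #15 SA[15]=4  'ceecfcadeebaabafeceaaefdaaca'
  #16 SA[16]=7  'cfcadeebaabafeceaaefdaaca'
  #17 SA[17]=27  'daaca'
  #18 SA[18]=11  'deebaabafeceaaefdaaca'
  #19 SA[19]=0  'deecceecfcadeebaabafeceaaefdaaca'
  #20 SA[20]=22  'eaaefdaaca'
  #21 SA[21]=13  'ebaabafeceaaefdaaca'
  #22 SA[22]=2  'ecceecfcadeebaabafeceaaefdaaca'
  #23 SA[23]=20  'eceaaefdaaca'
  #24 SA[24]=6  'ecfcadeebaabafeceaaefdaaca'
  #25 SA[25]=12  'eebaabafeceaaefdaaca'
  #26 SA[26]=1  'eecceecfcadeebaabafeceaaefdaaca'
  #27 SA[27]=5  'eecfcadeebaabafeceaaefdaaca'
  #28 SA[28]=25  'efdaaca'
  #29 SA[29]=8  'fcadeebaabafeceaaefdaaca'
  #30 SA[30]=26  'fdaaca'
  #31 SA[31]=19  'feceaaefdaaca'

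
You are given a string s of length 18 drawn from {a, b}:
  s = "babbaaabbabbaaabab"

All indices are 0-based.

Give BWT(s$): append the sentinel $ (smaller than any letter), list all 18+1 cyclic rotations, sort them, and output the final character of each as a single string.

bbbaababbaabbab$aaa

rank  rotation             last
    0  $babbaaabbabbaaabab  b
    1  aaabab$babbaaabbabb  b
    2  aaabbabbaaabab$babb  b
    3  aabab$babbaaabbabba  a
    4  aabbabbaaabab$babba  a
    5  ab$babbaaabbabbaaab  b
    6  abab$babbaaabbabbaa  a
    7  abbaaabab$babbaaabb  b
    8  abbaaabbabbaaabab$b  b
    9  abbabbaaabab$babbaa  a
   10  b$babbaaabbabbaaaba  a
   11  baaabab$babbaaabbab  b
   12  baaabbabbaaabab$bab  b
   13  bab$babbaaabbabbaaa  a
   14  babbaaabab$babbaaab  b
   15  babbaaabbabbaaabab$  $
   16  bbaaabab$babbaaabba  a
   17  bbaaabbabbaaabab$ba  a
   18  bbabbaaabab$babbaaa  a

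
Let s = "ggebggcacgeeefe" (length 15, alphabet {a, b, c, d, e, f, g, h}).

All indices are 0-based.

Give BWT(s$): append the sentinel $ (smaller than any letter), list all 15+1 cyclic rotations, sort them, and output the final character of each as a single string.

rank  rotation          last
    0  $ggebggcacgeeefe  e
    1  acgeeefe$ggebggc  c
    2  bggcacgeeefe$gge  e
    3  cacgeeefe$ggebgg  g
    4  cgeeefe$ggebggca  a
    5  e$ggebggcacgeeef  f
    6  ebggcacgeeefe$gg  g
    7  eeefe$ggebggcacg  g
    8  eefe$ggebggcacge  e
    9  efe$ggebggcacgee  e
   10  fe$ggebggcacgeee  e
   11  gcacgeeefe$ggebg  g
   12  gebggcacgeeefe$g  g
   13  geeefe$ggebggcac  c
   14  ggcacgeeefe$ggeb  b
   15  ggebggcacgeeefe$  $

ecegafggeeeggcb$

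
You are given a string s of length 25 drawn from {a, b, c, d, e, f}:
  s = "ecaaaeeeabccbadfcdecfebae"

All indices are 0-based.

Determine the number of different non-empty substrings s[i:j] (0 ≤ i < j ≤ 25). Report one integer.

sorted suffixes:
  #0 SA[0]=2  'aaaeeeabccbadfcdecfebae'
  #1 SA[1]=3  'aaeeeabccbadfcdecfebae'
  #2 SA[2]=8  'abccbadfcdecfebae'
  #3 SA[3]=13  'adfcdecfebae'
  #4 SA[4]=23  'ae'
  #5 SA[5]=4  'aeeeabccbadfcdecfebae'
  #6 SA[6]=12  'badfcdecfebae'
  #7 SA[7]=22  'bae'
  #8 SA[8]=9  'bccbadfcdecfebae'
  #9 SA[9]=1  'caaaeeeabccbadfcdecfebae'
  #10 SA[10]=11  'cbadfcdecfebae'
  #11 SA[11]=10  'ccbadfcdecfebae'
  #12 SA[12]=16  'cdecfebae'
  #13 SA[13]=19  'cfebae'
  #14 SA[14]=17  'decfebae'
  #15 SA[15]=14  'dfcdecfebae'
  #16 SA[16]=24  'e'
  #17 SA[17]=7  'eabccbadfcdecfebae'
  #18 SA[18]=21  'ebae'
  #19 SA[19]=0  'ecaaaeeeabccbadfcdecfebae'
  #20 SA[20]=18  'ecfebae'
  #21 SA[21]=6  'eeabccbadfcdecfebae'
  #22 SA[22]=5  'eeeabccbadfcdecfebae'
  #23 SA[23]=15  'fcdecfebae'
  #24 SA[24]=20  'febae'

SA = [2, 3, 8, 13, 23, 4, 12, 22, 9, 1, 11, 10, 16, 19, 17, 14, 24, 7, 21, 0, 18, 6, 5, 15, 20]
i: (SA[i-1],SA[i]) lcp shared
  1: (2,3) 2 'aa'
  2: (3,8) 1 'a'
  3: (8,13) 1 'a'
  4: (13,23) 1 'a'
  5: (23,4) 2 'ae'
  6: (4,12) 0 ''
  7: (12,22) 2 'ba'
  8: (22,9) 1 'b'
  9: (9,1) 0 ''
  10: (1,11) 1 'c'
  11: (11,10) 1 'c'
  12: (10,16) 1 'c'
  13: (16,19) 1 'c'
  14: (19,17) 0 ''
  15: (17,14) 1 'd'
  16: (14,24) 0 ''
  17: (24,7) 1 'e'
  18: (7,21) 1 'e'
  19: (21,0) 1 'e'
  20: (0,18) 2 'ec'
  21: (18,6) 1 'e'
  22: (6,5) 2 'ee'
  23: (5,15) 0 ''
  24: (15,20) 1 'f'

n(n+1)/2 = 25·26/2 = 325
Σ LCP = 0 + 2 + 1 + 1 + 1 + 2 + 0 + 2 + 1 + 0 + 1 + 1 + 1 + 1 + 0 + 1 + 0 + 1 + 1 + 1 + 2 + 1 + 2 + 0 + 1 = 24
distinct = 325 − 24 = 301

301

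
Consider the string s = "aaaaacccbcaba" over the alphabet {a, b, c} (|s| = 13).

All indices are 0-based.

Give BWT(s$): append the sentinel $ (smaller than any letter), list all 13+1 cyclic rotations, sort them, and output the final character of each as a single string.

ab$aaacaacbcca

rank  rotation        last
    0  $aaaaacccbcaba  a
    1  a$aaaaacccbcab  b
    2  aaaaacccbcaba$  $
    3  aaaacccbcaba$a  a
    4  aaacccbcaba$aa  a
    5  aacccbcaba$aaa  a
    6  aba$aaaaacccbc  c
    7  acccbcaba$aaaa  a
    8  ba$aaaaacccbca  a
    9  bcaba$aaaaaccc  c
   10  caba$aaaaacccb  b
   11  cbcaba$aaaaacc  c
   12  ccbcaba$aaaaac  c
   13  cccbcaba$aaaaa  a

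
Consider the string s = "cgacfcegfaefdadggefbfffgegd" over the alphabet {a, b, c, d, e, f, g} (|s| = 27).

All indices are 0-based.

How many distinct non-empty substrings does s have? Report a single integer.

sorted suffixes:
  #0 SA[0]=2  'acfcegfaefdadggefbfffgegd'
  #1 SA[1]=13  'adggefbfffgegd'
  #2 SA[2]=9  'aefdadggefbfffgegd'
  #3 SA[3]=19  'bfffgegd'
  #4 SA[4]=5  'cegfaefdadggefbfffgegd'
  #5 SA[5]=3  'cfcegfaefdadggefbfffgegd'
  #6 SA[6]=0  'cgacfcegfaefdadggefbfffgegd'
  #7 SA[7]=26  'd'
  #8 SA[8]=12  'dadggefbfffgegd'
  #9 SA[9]=14  'dggefbfffgegd'
  #10 SA[10]=17  'efbfffgegd'
  #11 SA[11]=10  'efdadggefbfffgegd'
  #12 SA[12]=24  'egd'
  #13 SA[13]=6  'egfaefdadggefbfffgegd'
  #14 SA[14]=8  'faefdadggefbfffgegd'
  #15 SA[15]=18  'fbfffgegd'
  #16 SA[16]=4  'fcegfaefdadggefbfffgegd'
  #17 SA[17]=11  'fdadggefbfffgegd'
  #18 SA[18]=20  'fffgegd'
  #19 SA[19]=21  'ffgegd'
  #20 SA[20]=22  'fgegd'
  #21 SA[21]=1  'gacfcegfaefdadggefbfffgegd'
  #22 SA[22]=25  'gd'
  #23 SA[23]=16  'gefbfffgegd'
  #24 SA[24]=23  'gegd'
  #25 SA[25]=7  'gfaefdadggefbfffgegd'
  #26 SA[26]=15  'ggefbfffgegd'

SA = [2, 13, 9, 19, 5, 3, 0, 26, 12, 14, 17, 10, 24, 6, 8, 18, 4, 11, 20, 21, 22, 1, 25, 16, 23, 7, 15]
rank  pair      lcp
   1  s[2:],s[13:]  1  'a'
   2  s[13:],s[9:]  1  'a'
   3  s[9:],s[19:]  0  ''
   4  s[19:],s[5:]  0  ''
   5  s[5:],s[3:]  1  'c'
   6  s[3:],s[0:]  1  'c'
   7  s[0:],s[26:]  0  ''
   8  s[26:],s[12:]  1  'd'
   9  s[12:],s[14:]  1  'd'
  10  s[14:],s[17:]  0  ''
  11  s[17:],s[10:]  2  'ef'
  12  s[10:],s[24:]  1  'e'
  13  s[24:],s[6:]  2  'eg'
  14  s[6:],s[8:]  0  ''
  15  s[8:],s[18:]  1  'f'
  16  s[18:],s[4:]  1  'f'
  17  s[4:],s[11:]  1  'f'
  18  s[11:],s[20:]  1  'f'
  19  s[20:],s[21:]  2  'ff'
  20  s[21:],s[22:]  1  'f'
  21  s[22:],s[1:]  0  ''
  22  s[1:],s[25:]  1  'g'
  23  s[25:],s[16:]  1  'g'
  24  s[16:],s[23:]  2  'ge'
  25  s[23:],s[7:]  1  'g'
  26  s[7:],s[15:]  1  'g'

n(n+1)/2 = 27·28/2 = 378
Σ LCP = 0 + 1 + 1 + 0 + 0 + 1 + 1 + 0 + 1 + 1 + 0 + 2 + 1 + 2 + 0 + 1 + 1 + 1 + 1 + 2 + 1 + 0 + 1 + 1 + 2 + 1 + 1 = 24
distinct = 378 − 24 = 354

354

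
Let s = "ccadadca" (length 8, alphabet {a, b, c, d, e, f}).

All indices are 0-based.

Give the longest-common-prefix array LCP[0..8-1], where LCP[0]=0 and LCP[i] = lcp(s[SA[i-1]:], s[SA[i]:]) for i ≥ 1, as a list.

sorted suffixes:
  #0 SA[0]=7  'a'
  #1 SA[1]=2  'adadca'
  #2 SA[2]=4  'adca'
  #3 SA[3]=6  'ca'
  #4 SA[4]=1  'cadadca'
  #5 SA[5]=0  'ccadadca'
  #6 SA[6]=3  'dadca'
  #7 SA[7]=5  'dca'

SA = [7, 2, 4, 6, 1, 0, 3, 5]
rank  pair      lcp
   1  s[7:],s[2:]  1  'a'
   2  s[2:],s[4:]  2  'ad'
   3  s[4:],s[6:]  0  ''
   4  s[6:],s[1:]  2  'ca'
   5  s[1:],s[0:]  1  'c'
   6  s[0:],s[3:]  0  ''
   7  s[3:],s[5:]  1  'd'

[0, 1, 2, 0, 2, 1, 0, 1]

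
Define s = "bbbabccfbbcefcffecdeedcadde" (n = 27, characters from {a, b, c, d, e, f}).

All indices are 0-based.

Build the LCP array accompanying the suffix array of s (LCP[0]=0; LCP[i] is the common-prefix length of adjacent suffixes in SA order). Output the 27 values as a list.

sorted suffixes:
  #0 SA[0]=3  'abccfbbcefcffecdeedcadde'
  #1 SA[1]=23  'adde'
  #2 SA[2]=2  'babccfbbcefcffecdeedcadde'
  #3 SA[3]=1  'bbabccfbbcefcffecdeedcadde'
  #4 SA[4]=0  'bbbabccfbbcefcffecdeedcadde'
  #5 SA[5]=8  'bbcefcffecdeedcadde'
  #6 SA[6]=4  'bccfbbcefcffecdeedcadde'
  #7 SA[7]=9  'bcefcffecdeedcadde'
  #8 SA[8]=22  'cadde'
  #9 SA[9]=5  'ccfbbcefcffecdeedcadde'
  #10 SA[10]=17  'cdeedcadde'
  #11 SA[11]=10  'cefcffecdeedcadde'
  #12 SA[12]=6  'cfbbcefcffecdeedcadde'
  #13 SA[13]=13  'cffecdeedcadde'
  #14 SA[14]=21  'dcadde'
  #15 SA[15]=24  'dde'
  #16 SA[16]=25  'de'
  #17 SA[17]=18  'deedcadde'
  #18 SA[18]=26  'e'
  #19 SA[19]=16  'ecdeedcadde'
  #20 SA[20]=20  'edcadde'
  #21 SA[21]=19  'eedcadde'
  #22 SA[22]=11  'efcffecdeedcadde'
  #23 SA[23]=7  'fbbcefcffecdeedcadde'
  #24 SA[24]=12  'fcffecdeedcadde'
  #25 SA[25]=15  'fecdeedcadde'
  #26 SA[26]=14  'ffecdeedcadde'

SA = [3, 23, 2, 1, 0, 8, 4, 9, 22, 5, 17, 10, 6, 13, 21, 24, 25, 18, 26, 16, 20, 19, 11, 7, 12, 15, 14]
rank  pair      lcp
   1  s[3:],s[23:]  1  'a'
   2  s[23:],s[2:]  0  ''
   3  s[2:],s[1:]  1  'b'
   4  s[1:],s[0:]  2  'bb'
   5  s[0:],s[8:]  2  'bb'
   6  s[8:],s[4:]  1  'b'
   7  s[4:],s[9:]  2  'bc'
   8  s[9:],s[22:]  0  ''
   9  s[22:],s[5:]  1  'c'
  10  s[5:],s[17:]  1  'c'
  11  s[17:],s[10:]  1  'c'
  12  s[10:],s[6:]  1  'c'
  13  s[6:],s[13:]  2  'cf'
  14  s[13:],s[21:]  0  ''
  15  s[21:],s[24:]  1  'd'
  16  s[24:],s[25:]  1  'd'
  17  s[25:],s[18:]  2  'de'
  18  s[18:],s[26:]  0  ''
  19  s[26:],s[16:]  1  'e'
  20  s[16:],s[20:]  1  'e'
  21  s[20:],s[19:]  1  'e'
  22  s[19:],s[11:]  1  'e'
  23  s[11:],s[7:]  0  ''
  24  s[7:],s[12:]  1  'f'
  25  s[12:],s[15:]  1  'f'
  26  s[15:],s[14:]  1  'f'

[0, 1, 0, 1, 2, 2, 1, 2, 0, 1, 1, 1, 1, 2, 0, 1, 1, 2, 0, 1, 1, 1, 1, 0, 1, 1, 1]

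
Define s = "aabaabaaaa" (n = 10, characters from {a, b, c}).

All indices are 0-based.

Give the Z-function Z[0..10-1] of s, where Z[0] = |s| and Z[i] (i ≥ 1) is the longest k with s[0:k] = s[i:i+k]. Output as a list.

Z[0]=10
i=1: i≥r, start 0; Z[1]=1 extend→box=[1,2)
i=2: i≥r, start 0; Z[2]=0
i=3: i≥r, start 0; Z[3]=5 extend→box=[3,8)
i=4: min(r-i=4, Z[1]=1)=1; Z[4]=1
i=5: min(r-i=3, Z[2]=0)=0; Z[5]=0
i=6: min(r-i=2, Z[3]=5)=2; Z[6]=2
i=7: min(r-i=1, Z[4]=1)=1; Z[7]=2 extend→box=[7,9)
i=8: min(r-i=1, Z[1]=1)=1; Z[8]=2 extend→box=[8,10)
i=9: min(r-i=1, Z[1]=1)=1; Z[9]=1

[10, 1, 0, 5, 1, 0, 2, 2, 2, 1]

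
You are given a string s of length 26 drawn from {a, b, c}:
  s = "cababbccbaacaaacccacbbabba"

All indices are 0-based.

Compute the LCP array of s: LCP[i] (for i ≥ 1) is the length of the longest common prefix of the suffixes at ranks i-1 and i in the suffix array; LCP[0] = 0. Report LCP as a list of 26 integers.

sorted suffixes:
  #0 SA[0]=25  'a'
  #1 SA[1]=12  'aaacccacbbabba'
  #2 SA[2]=9  'aacaaacccacbbabba'
  #3 SA[3]=13  'aacccacbbabba'
  #4 SA[4]=1  'ababbccbaacaaacccacbbabba'
  #5 SA[5]=22  'abba'
  #6 SA[6]=3  'abbccbaacaaacccacbbabba'
  #7 SA[7]=10  'acaaacccacbbabba'
  #8 SA[8]=18  'acbbabba'
  #9 SA[9]=14  'acccacbbabba'
  #10 SA[10]=24  'ba'
  #11 SA[11]=8  'baacaaacccacbbabba'
  #12 SA[12]=21  'babba'
  #13 SA[13]=2  'babbccbaacaaacccacbbabba'
  #14 SA[14]=23  'bba'
  #15 SA[15]=20  'bbabba'
  #16 SA[16]=4  'bbccbaacaaacccacbbabba'
  #17 SA[17]=5  'bccbaacaaacccacbbabba'
  #18 SA[18]=11  'caaacccacbbabba'
  #19 SA[19]=0  'cababbccbaacaaacccacbbabba'
  #20 SA[20]=17  'cacbbabba'
  #21 SA[21]=7  'cbaacaaacccacbbabba'
  #22 SA[22]=19  'cbbabba'
  #23 SA[23]=16  'ccacbbabba'
  #24 SA[24]=6  'ccbaacaaacccacbbabba'
  #25 SA[25]=15  'cccacbbabba'

SA = [25, 12, 9, 13, 1, 22, 3, 10, 18, 14, 24, 8, 21, 2, 23, 20, 4, 5, 11, 0, 17, 7, 19, 16, 6, 15]
rank  pair      lcp
   1  s[25:],s[12:]  1  'a'
   2  s[12:],s[9:]  2  'aa'
   3  s[9:],s[13:]  3  'aac'
   4  s[13:],s[1:]  1  'a'
   5  s[1:],s[22:]  2  'ab'
   6  s[22:],s[3:]  3  'abb'
   7  s[3:],s[10:]  1  'a'
   8  s[10:],s[18:]  2  'ac'
   9  s[18:],s[14:]  2  'ac'
  10  s[14:],s[24:]  0  ''
  11  s[24:],s[8:]  2  'ba'
  12  s[8:],s[21:]  2  'ba'
  13  s[21:],s[2:]  4  'babb'
  14  s[2:],s[23:]  1  'b'
  15  s[23:],s[20:]  3  'bba'
  16  s[20:],s[4:]  2  'bb'
  17  s[4:],s[5:]  1  'b'
  18  s[5:],s[11:]  0  ''
  19  s[11:],s[0:]  2  'ca'
  20  s[0:],s[17:]  2  'ca'
  21  s[17:],s[7:]  1  'c'
  22  s[7:],s[19:]  2  'cb'
  23  s[19:],s[16:]  1  'c'
  24  s[16:],s[6:]  2  'cc'
  25  s[6:],s[15:]  2  'cc'

[0, 1, 2, 3, 1, 2, 3, 1, 2, 2, 0, 2, 2, 4, 1, 3, 2, 1, 0, 2, 2, 1, 2, 1, 2, 2]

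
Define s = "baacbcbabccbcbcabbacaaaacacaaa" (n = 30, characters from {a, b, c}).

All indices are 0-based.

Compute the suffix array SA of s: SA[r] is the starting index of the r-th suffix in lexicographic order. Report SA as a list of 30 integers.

[29, 28, 27, 20, 21, 22, 1, 15, 7, 25, 18, 23, 2, 0, 6, 17, 16, 13, 4, 11, 8, 26, 19, 14, 24, 5, 12, 3, 10, 9]

sorted suffixes:
  #0 SA[0]=29  'a'
  #1 SA[1]=28  'aa'
  #2 SA[2]=27  'aaa'
  #3 SA[3]=20  'aaaacacaaa'
  #4 SA[4]=21  'aaacacaaa'
  #5 SA[5]=22  'aacacaaa'
  #6 SA[6]=1  'aacbcbabccbcbcabbacaaaacacaaa'
  #7 SA[7]=15  'abbacaaaacacaaa'
  #8 SA[8]=7  'abccbcbcabbacaaaacacaaa'
  #9 SA[9]=25  'acaaa'
  #10 SA[10]=18  'acaaaacacaaa'
  #11 SA[11]=23  'acacaaa'
  #12 SA[12]=2  'acbcbabccbcbcabbacaaaacacaaa'
  #13 SA[13]=0  'baacbcbabccbcbcabbacaaaacacaaa'
  #14 SA[14]=6  'babccbcbcabbacaaaacacaaa'
  #15 SA[15]=17  'bacaaaacacaaa'
  #16 SA[16]=16  'bbacaaaacacaaa'
  #17 SA[17]=13  'bcabbacaaaacacaaa'
  #18 SA[18]=4  'bcbabccbcbcabbacaaaacacaaa'
  #19 SA[19]=11  'bcbcabbacaaaacacaaa'
  #20 SA[20]=8  'bccbcbcabbacaaaacacaaa'
  #21 SA[21]=26  'caaa'
  #22 SA[22]=19  'caaaacacaaa'
  #23 SA[23]=14  'cabbacaaaacacaaa'
  #24 SA[24]=24  'cacaaa'
  #25 SA[25]=5  'cbabccbcbcabbacaaaacacaaa'
  #26 SA[26]=12  'cbcabbacaaaacacaaa'
  #27 SA[27]=3  'cbcbabccbcbcabbacaaaacacaaa'
  #28 SA[28]=10  'cbcbcabbacaaaacacaaa'
  #29 SA[29]=9  'ccbcbcabbacaaaacacaaa'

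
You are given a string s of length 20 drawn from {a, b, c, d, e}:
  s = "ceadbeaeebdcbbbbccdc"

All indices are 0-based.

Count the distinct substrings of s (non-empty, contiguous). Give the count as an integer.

rank→(start, suffix):
  0 → (2, 'adbeaeebdcbbbbccdc')
  1 → (6, 'aeebdcbbbbccdc')
  2 → (12, 'bbbbccdc')
  3 → (13, 'bbbccdc')
  4 → (14, 'bbccdc')
  5 → (15, 'bccdc')
  6 → (9, 'bdcbbbbccdc')
  7 → (4, 'beaeebdcbbbbccdc')
  8 → (19, 'c')
  9 → (11, 'cbbbbccdc')
  10 → (16, 'ccdc')
  11 → (17, 'cdc')
  12 → (0, 'ceadbeaeebdcbbbbccdc')
  13 → (3, 'dbeaeebdcbbbbccdc')
  14 → (18, 'dc')
  15 → (10, 'dcbbbbccdc')
  16 → (1, 'eadbeaeebdcbbbbccdc')
  17 → (5, 'eaeebdcbbbbccdc')
  18 → (8, 'ebdcbbbbccdc')
  19 → (7, 'eebdcbbbbccdc')

SA = [2, 6, 12, 13, 14, 15, 9, 4, 19, 11, 16, 17, 0, 3, 18, 10, 1, 5, 8, 7]
i: (SA[i-1],SA[i]) lcp shared
  1: (2,6) 1 'a'
  2: (6,12) 0 ''
  3: (12,13) 3 'bbb'
  4: (13,14) 2 'bb'
  5: (14,15) 1 'b'
  6: (15,9) 1 'b'
  7: (9,4) 1 'b'
  8: (4,19) 0 ''
  9: (19,11) 1 'c'
  10: (11,16) 1 'c'
  11: (16,17) 1 'c'
  12: (17,0) 1 'c'
  13: (0,3) 0 ''
  14: (3,18) 1 'd'
  15: (18,10) 2 'dc'
  16: (10,1) 0 ''
  17: (1,5) 2 'ea'
  18: (5,8) 1 'e'
  19: (8,7) 1 'e'

n(n+1)/2 = 20·21/2 = 210
Σ LCP = 0 + 1 + 0 + 3 + 2 + 1 + 1 + 1 + 0 + 1 + 1 + 1 + 1 + 0 + 1 + 2 + 0 + 2 + 1 + 1 = 20
distinct = 210 − 20 = 190

190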